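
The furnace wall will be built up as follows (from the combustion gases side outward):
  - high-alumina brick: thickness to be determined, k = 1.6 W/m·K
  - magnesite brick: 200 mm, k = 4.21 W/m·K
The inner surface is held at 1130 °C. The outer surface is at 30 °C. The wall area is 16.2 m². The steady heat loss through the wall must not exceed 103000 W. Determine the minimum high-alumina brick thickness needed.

L ≈ 201 mm

Series thermal resistances:
R_magnesite brick = L/(kA) = 0.2/(4.21×16.2) = 0.002932 K/W
Sum of the known resistances R_other = 0.002932 K/W
Required total resistance R_tot = ΔT/Q_allow = 1100/103000 = 0.01068 K/W
R_high-alumina brick = R_tot − R_other = 0.007747 K/W
L = R·k·A = 0.007747×1.6×16.2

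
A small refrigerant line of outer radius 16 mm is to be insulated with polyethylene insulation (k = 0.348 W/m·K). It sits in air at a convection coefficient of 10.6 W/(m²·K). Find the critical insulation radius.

For a cylinder r_cr = k/h = 0.348/10.6
r_cr = 32.8 mm; since the bare radius (16 mm) is below r_cr, adding a thin layer of insulation will *increase* heat loss.

r_cr ≈ 32.8 mm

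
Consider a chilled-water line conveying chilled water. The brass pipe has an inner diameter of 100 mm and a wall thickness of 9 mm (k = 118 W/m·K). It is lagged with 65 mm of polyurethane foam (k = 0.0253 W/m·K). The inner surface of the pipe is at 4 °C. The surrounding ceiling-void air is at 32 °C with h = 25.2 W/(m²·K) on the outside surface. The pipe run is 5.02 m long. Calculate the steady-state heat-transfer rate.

Q ≈ 29.8 W

Per-layer cylindrical resistances, series-summed:
R_brass pipe wall = ln(59/50)/(2π×118×5.02) = 4.447×10^-5 K/W
R_polyurethane foam = ln(124/59)/(2π×0.0253×5.02) = 0.9308 K/W
R_outer film = 1/(h_o·2πr_oL) = 1/(25.2×2π×0.124×5.02) = 0.01015 K/W
R_total = 0.9409 K/W
Q = ΔT/R_total = 28/0.9409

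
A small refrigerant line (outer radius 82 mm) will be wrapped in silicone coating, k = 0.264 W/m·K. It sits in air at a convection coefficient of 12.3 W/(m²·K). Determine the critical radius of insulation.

r_cr ≈ 21.5 mm

For a cylinder r_cr = k/h = 0.264/12.3
r_cr = 21.5 mm; since the bare radius (82 mm) is above r_cr, any added insulation will reduce heat loss.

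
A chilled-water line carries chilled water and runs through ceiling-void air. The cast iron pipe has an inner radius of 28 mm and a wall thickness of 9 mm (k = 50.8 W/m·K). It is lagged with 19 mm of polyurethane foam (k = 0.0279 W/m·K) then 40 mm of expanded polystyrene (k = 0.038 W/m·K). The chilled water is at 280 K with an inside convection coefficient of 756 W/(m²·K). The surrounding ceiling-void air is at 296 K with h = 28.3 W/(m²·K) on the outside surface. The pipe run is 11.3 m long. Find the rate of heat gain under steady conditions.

Q ≈ 38.6 W

Radial resistances (cylindrical: R_cond = ln(r_o/r_i)/(2πkL), R_conv = 1/(h·2πrL)):
R_inner film = 1/(h_i·2πr₁L) = 1/(756×2π×0.028×11.3) = 6.654×10^-4 K/W
R_cast iron pipe wall = ln(37/28)/(2π×50.8×11.3) = 7.727×10^-5 K/W
R_polyurethane foam = ln(56/37)/(2π×0.0279×11.3) = 0.2092 K/W
R_expanded polystyrene = ln(96/56)/(2π×0.038×11.3) = 0.1998 K/W
R_outer film = 1/(h_o·2πr_oL) = 1/(28.3×2π×0.096×11.3) = 0.005184 K/W
R_total = 0.4149 K/W
Q = ΔT/R_total = 16/0.4149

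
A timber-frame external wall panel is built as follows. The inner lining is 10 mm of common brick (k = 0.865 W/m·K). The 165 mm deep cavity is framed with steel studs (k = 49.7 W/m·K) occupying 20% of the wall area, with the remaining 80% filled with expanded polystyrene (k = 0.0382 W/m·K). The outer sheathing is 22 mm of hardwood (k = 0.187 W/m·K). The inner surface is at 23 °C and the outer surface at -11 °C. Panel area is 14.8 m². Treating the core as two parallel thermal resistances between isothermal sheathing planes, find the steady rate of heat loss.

Sheathing layers in series; stud and cavity paths in parallel between them.
R_inner = 0.01/(0.865×14.8) = 7.811×10^-4 K/W
R_stud  = 0.165/(49.7×0.2×14.8) = 0.001122 K/W
R_cav   = 0.165/(0.0382×0.8×14.8) = 0.3648 K/W
1/R_core = 1/R_stud + 1/R_cav → R_core = 0.001118 K/W
R_outer = 0.022/(0.187×14.8) = 0.007949 K/W
R_total = 0.009848 K/W
Q = ΔT/R_total = 34/0.009848

Q ≈ 3450 W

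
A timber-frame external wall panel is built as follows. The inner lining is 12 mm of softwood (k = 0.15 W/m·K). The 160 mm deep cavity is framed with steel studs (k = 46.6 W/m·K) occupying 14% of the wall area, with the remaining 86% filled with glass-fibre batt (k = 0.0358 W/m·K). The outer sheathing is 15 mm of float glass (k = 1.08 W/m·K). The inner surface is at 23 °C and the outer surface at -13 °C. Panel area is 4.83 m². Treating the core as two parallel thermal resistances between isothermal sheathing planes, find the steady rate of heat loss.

Q ≈ 1470 W

Sheathing layers in series; stud and cavity paths in parallel between them.
R_inner = 0.012/(0.15×4.83) = 0.01656 K/W
R_stud  = 0.16/(46.6×0.14×4.83) = 0.005078 K/W
R_cav   = 0.16/(0.0358×0.86×4.83) = 1.076 K/W
1/R_core = 1/R_stud + 1/R_cav → R_core = 0.005054 K/W
R_outer = 0.015/(1.08×4.83) = 0.002876 K/W
R_total = 0.02449 K/W
Q = ΔT/R_total = 36/0.02449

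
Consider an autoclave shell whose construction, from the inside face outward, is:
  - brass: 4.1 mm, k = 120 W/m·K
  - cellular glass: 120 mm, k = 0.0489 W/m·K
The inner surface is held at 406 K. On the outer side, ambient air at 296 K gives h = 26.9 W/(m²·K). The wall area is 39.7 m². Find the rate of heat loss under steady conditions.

Q ≈ 1750 W

Model the wall as resistances in series:
R_brass = L/(kA) = 0.0041/(120×39.7) = 8.606×10^-7 K/W
R_cellular glass = L/(kA) = 0.12/(0.0489×39.7) = 0.06181 K/W
R_outer film = 1/(h_o·A) = 1/(26.9×39.7) = 9.364×10^-4 K/W
R_total = 0.06275 K/W
Q = ΔT / R_total = 110 / 0.06275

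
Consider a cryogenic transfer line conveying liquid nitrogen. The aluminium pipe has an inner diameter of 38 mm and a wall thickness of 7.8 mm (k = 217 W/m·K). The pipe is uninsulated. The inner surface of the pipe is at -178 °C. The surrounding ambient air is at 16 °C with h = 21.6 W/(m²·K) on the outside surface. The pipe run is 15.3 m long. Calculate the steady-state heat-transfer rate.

Per-layer cylindrical resistances, series-summed:
R_aluminium pipe wall = ln(26.8/19)/(2π×217×15.3) = 1.649×10^-5 K/W
R_outer film = 1/(h_o·2πr_oL) = 1/(21.6×2π×0.0268×15.3) = 0.01797 K/W
R_total = 0.01799 K/W
Q = ΔT/R_total = 194/0.01799

Q ≈ 10800 W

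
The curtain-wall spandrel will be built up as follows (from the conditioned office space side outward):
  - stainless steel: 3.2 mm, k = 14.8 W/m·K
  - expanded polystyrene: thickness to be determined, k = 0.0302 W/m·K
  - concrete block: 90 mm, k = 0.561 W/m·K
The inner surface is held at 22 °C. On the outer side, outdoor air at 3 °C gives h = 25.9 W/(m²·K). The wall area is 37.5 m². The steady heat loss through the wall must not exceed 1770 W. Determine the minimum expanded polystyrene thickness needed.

L ≈ 6.14 mm

Thermal resistances in series:
R_stainless steel = L/(kA) = 0.0032/(14.8×37.5) = 5.766×10^-6 K/W
R_concrete block = L/(kA) = 0.09/(0.561×37.5) = 0.004278 K/W
R_outer film = 1/(h_o·A) = 1/(25.9×37.5) = 0.00103 K/W
Sum of the known resistances R_other = 0.005313 K/W
Required total resistance R_tot = ΔT/Q_allow = 19/1770 = 0.01073 K/W
R_expanded polystyrene = R_tot − R_other = 0.005421 K/W
L = R·k·A = 0.005421×0.0302×37.5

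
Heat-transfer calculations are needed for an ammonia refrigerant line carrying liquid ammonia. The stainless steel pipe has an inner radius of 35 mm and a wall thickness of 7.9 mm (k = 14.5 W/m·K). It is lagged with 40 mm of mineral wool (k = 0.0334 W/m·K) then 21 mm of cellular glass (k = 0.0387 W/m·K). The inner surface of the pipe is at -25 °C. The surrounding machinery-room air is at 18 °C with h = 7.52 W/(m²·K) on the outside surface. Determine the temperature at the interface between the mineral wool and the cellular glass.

Per-layer cylindrical resistances, series-summed:
R_stainless steel pipe wall = ln(42.9/35)/(2π×14.5×1) = 0.002234 K/W
R_mineral wool = ln(82.9/42.9)/(2π×0.0334×1) = 3.139 K/W
R_cellular glass = ln(103.9/82.9)/(2π×0.0387×1) = 0.9286 K/W
R_outer film = 1/(h_o·2πr_oL) = 1/(7.52×2π×0.1039×1) = 0.2037 K/W
R_total = 4.274 K/W
Q = ΔT/R_total = 43/4.274
Q = 10.1 W/m
T_interface = T_inner + Q·ΣR(inner→interface) = -25 + 10.1×3.141

T ≈ 6.61 °C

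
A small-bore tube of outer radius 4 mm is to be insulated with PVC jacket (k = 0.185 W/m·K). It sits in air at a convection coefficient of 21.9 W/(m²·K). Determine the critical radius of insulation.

r_cr ≈ 8.45 mm

For a cylinder r_cr = k/h = 0.185/21.9
r_cr = 8.45 mm; since the bare radius (4 mm) is below r_cr, adding a thin layer of insulation will *increase* heat loss.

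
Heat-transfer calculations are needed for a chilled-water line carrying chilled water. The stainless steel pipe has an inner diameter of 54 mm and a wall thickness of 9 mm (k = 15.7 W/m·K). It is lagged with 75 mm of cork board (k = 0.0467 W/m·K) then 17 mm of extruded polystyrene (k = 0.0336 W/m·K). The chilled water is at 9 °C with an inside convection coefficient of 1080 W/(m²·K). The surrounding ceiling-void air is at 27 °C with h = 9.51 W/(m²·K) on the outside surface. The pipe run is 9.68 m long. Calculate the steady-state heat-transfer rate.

Q ≈ 37.5 W

Radial resistances (cylindrical: R_cond = ln(r_o/r_i)/(2πkL), R_conv = 1/(h·2πrL)):
R_inner film = 1/(h_i·2πr₁L) = 1/(1080×2π×0.027×9.68) = 5.638×10^-4 K/W
R_stainless steel pipe wall = ln(36/27)/(2π×15.7×9.68) = 3.013×10^-4 K/W
R_cork board = ln(111/36)/(2π×0.0467×9.68) = 0.3964 K/W
R_extruded polystyrene = ln(128/111)/(2π×0.0336×9.68) = 0.06973 K/W
R_outer film = 1/(h_o·2πr_oL) = 1/(9.51×2π×0.128×9.68) = 0.01351 K/W
R_total = 0.4805 K/W
Q = ΔT/R_total = 18/0.4805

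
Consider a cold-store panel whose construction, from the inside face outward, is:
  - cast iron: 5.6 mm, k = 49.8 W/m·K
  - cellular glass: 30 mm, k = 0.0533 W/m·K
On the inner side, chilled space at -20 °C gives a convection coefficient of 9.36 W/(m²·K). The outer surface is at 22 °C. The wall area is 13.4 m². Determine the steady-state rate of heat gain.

Q ≈ 840 W

Thermal resistances in series:
R_inner film = 1/(h_i·A) = 1/(9.36×13.4) = 0.007973 K/W
R_cast iron = L/(kA) = 0.0056/(49.8×13.4) = 8.392×10^-6 K/W
R_cellular glass = L/(kA) = 0.03/(0.0533×13.4) = 0.042 K/W
R_total = 0.04999 K/W
Q = ΔT / R_total = 42 / 0.04999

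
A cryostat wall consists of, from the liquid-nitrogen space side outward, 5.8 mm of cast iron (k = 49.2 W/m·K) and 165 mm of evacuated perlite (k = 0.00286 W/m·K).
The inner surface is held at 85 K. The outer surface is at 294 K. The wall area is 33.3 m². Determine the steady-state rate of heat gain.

Q ≈ 121 W

Series thermal resistances:
R_cast iron = L/(kA) = 0.0058/(49.2×33.3) = 3.54×10^-6 K/W
R_evacuated perlite = L/(kA) = 0.165/(0.00286×33.3) = 1.733 K/W
R_total = 1.733 K/W
Q = ΔT / R_total = 209 / 1.733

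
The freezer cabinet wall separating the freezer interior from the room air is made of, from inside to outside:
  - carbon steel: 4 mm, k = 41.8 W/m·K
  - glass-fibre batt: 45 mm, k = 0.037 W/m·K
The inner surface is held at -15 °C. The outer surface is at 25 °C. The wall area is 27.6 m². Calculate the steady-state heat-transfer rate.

Q ≈ 908 W

Using the resistance-network approach (series):
R_carbon steel = L/(kA) = 0.004/(41.8×27.6) = 3.467×10^-6 K/W
R_glass-fibre batt = L/(kA) = 0.045/(0.037×27.6) = 0.04407 K/W
R_total = 0.04407 K/W
Q = ΔT / R_total = 40 / 0.04407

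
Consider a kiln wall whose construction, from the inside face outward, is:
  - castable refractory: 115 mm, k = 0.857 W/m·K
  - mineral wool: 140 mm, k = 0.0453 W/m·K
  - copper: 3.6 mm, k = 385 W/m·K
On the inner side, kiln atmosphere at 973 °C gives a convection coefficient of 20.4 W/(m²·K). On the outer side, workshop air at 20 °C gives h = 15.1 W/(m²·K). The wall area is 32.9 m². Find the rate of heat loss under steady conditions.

Using the resistance-network approach (series):
R_inner film = 1/(h_i·A) = 1/(20.4×32.9) = 0.00149 K/W
R_castable refractory = L/(kA) = 0.115/(0.857×32.9) = 0.004079 K/W
R_mineral wool = L/(kA) = 0.14/(0.0453×32.9) = 0.09394 K/W
R_copper = L/(kA) = 0.0036/(385×32.9) = 2.842×10^-7 K/W
R_outer film = 1/(h_o·A) = 1/(15.1×32.9) = 0.002013 K/W
R_total = 0.1015 K/W
Q = ΔT / R_total = 953 / 0.1015

Q ≈ 9390 W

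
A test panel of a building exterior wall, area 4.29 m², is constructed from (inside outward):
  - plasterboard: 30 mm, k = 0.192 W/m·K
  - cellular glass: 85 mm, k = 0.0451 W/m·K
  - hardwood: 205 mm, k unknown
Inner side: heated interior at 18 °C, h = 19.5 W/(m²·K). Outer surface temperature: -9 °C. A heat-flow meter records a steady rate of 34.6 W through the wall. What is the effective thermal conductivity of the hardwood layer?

Model the wall as resistances in series:
R_inner film = 1/(h_i·A) = 1/(19.5×4.29) = 0.01195 K/W
R_plasterboard = L/(kA) = 0.03/(0.192×4.29) = 0.03642 K/W
R_cellular glass = L/(kA) = 0.085/(0.0451×4.29) = 0.4393 K/W
Sum of known resistances R_other = 0.4877 K/W
Total R = ΔT/Q = 27/34.6 = 0.7803 K/W
R_hardwood = R_total − R_other = 0.2926 K/W
k = L/(R·A) = 0.205/(0.2926×4.29)

k ≈ 0.163 W/(m·K)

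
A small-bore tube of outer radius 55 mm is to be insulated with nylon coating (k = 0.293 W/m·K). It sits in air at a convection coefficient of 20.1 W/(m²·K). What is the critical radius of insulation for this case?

For a cylinder r_cr = k/h = 0.293/20.1
r_cr = 14.6 mm; since the bare radius (55 mm) is above r_cr, any added insulation will reduce heat loss.

r_cr ≈ 14.6 mm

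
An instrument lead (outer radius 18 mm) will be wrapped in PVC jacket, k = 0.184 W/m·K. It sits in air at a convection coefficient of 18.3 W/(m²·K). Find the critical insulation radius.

For a cylinder r_cr = k/h = 0.184/18.3
r_cr = 10.1 mm; since the bare radius (18 mm) is above r_cr, any added insulation will reduce heat loss.

r_cr ≈ 10.1 mm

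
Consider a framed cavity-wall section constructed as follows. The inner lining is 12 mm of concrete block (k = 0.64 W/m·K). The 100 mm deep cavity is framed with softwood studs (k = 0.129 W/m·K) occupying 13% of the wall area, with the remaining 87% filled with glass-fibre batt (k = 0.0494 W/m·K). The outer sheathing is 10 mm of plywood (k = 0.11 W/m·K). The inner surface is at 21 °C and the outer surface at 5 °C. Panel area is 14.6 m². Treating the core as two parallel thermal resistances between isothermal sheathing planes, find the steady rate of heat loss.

Sheathing layers in series; stud and cavity paths in parallel between them.
R_inner = 0.012/(0.64×14.6) = 0.001284 K/W
R_stud  = 0.1/(0.129×0.13×14.6) = 0.4084 K/W
R_cav   = 0.1/(0.0494×0.87×14.6) = 0.1594 K/W
1/R_core = 1/R_stud + 1/R_cav → R_core = 0.1146 K/W
R_outer = 0.01/(0.11×14.6) = 0.006227 K/W
R_total = 0.1221 K/W
Q = ΔT/R_total = 16/0.1221

Q ≈ 131 W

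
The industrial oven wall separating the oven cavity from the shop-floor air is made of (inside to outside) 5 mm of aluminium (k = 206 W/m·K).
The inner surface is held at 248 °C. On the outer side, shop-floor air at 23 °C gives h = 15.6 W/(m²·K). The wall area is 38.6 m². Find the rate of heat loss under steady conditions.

Q ≈ 135000 W

Series thermal resistances:
R_aluminium = L/(kA) = 0.005/(206×38.6) = 6.288×10^-7 K/W
R_outer film = 1/(h_o·A) = 1/(15.6×38.6) = 0.001661 K/W
R_total = 0.001661 K/W
Q = ΔT / R_total = 225 / 0.001661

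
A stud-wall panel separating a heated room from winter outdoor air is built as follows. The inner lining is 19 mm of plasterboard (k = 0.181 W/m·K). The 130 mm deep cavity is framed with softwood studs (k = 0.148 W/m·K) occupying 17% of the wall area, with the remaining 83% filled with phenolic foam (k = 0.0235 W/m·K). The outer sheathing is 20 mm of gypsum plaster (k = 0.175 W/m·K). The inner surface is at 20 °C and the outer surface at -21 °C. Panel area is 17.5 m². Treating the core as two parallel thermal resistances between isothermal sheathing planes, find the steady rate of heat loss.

Q ≈ 229 W

Sheathing layers in series; stud and cavity paths in parallel between them.
R_inner = 0.019/(0.181×17.5) = 0.005998 K/W
R_stud  = 0.13/(0.148×0.17×17.5) = 0.2953 K/W
R_cav   = 0.13/(0.0235×0.83×17.5) = 0.3809 K/W
1/R_core = 1/R_stud + 1/R_cav → R_core = 0.1663 K/W
R_outer = 0.02/(0.175×17.5) = 0.006531 K/W
R_total = 0.1788 K/W
Q = ΔT/R_total = 41/0.1788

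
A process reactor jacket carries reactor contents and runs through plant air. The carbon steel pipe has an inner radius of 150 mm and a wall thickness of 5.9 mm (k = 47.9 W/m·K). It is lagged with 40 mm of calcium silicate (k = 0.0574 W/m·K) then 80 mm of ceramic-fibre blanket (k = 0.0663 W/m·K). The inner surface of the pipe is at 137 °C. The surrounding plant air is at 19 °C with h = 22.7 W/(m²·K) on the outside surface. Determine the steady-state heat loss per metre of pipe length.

q′ ≈ 79.7 W/m

Cylindrical conduction, so R = ln(r₂/r₁)/(2πkL) per layer, in series:
R_carbon steel pipe wall = ln(155.9/150)/(2π×47.9×1) = 1.282×10^-4 K/W
R_calcium silicate = ln(195.9/155.9)/(2π×0.0574×1) = 0.6333 K/W
R_ceramic-fibre blanket = ln(275.9/195.9)/(2π×0.0663×1) = 0.822 K/W
R_outer film = 1/(h_o·2πr_oL) = 1/(22.7×2π×0.2759×1) = 0.02541 K/W
R_total = 1.481 K/W
Q = ΔT/R_total = 118/1.481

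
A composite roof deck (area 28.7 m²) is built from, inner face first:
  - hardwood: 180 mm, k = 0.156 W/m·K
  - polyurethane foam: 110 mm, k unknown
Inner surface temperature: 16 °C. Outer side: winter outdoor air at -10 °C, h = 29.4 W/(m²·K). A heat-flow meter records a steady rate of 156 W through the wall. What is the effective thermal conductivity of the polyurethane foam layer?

Using the resistance-network approach (series):
R_hardwood = L/(kA) = 0.18/(0.156×28.7) = 0.0402 K/W
R_outer film = 1/(h_o·A) = 1/(29.4×28.7) = 0.001185 K/W
Sum of known resistances R_other = 0.04139 K/W
Total R = ΔT/Q = 26/156 = 0.1667 K/W
R_polyurethane foam = R_total − R_other = 0.1253 K/W
k = L/(R·A) = 0.11/(0.1253×28.7)

k ≈ 0.0306 W/(m·K)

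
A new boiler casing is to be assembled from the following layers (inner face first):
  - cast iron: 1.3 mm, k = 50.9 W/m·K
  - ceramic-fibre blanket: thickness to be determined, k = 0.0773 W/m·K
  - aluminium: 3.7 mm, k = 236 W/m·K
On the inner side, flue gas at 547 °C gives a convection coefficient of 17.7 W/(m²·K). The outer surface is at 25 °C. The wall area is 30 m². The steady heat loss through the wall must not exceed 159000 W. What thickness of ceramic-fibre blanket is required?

Series thermal resistances:
R_inner film = 1/(h_i·A) = 1/(17.7×30) = 0.001883 K/W
R_cast iron = L/(kA) = 0.0013/(50.9×30) = 8.513×10^-7 K/W
R_aluminium = L/(kA) = 0.0037/(236×30) = 5.226×10^-7 K/W
Sum of the known resistances R_other = 0.001885 K/W
Required total resistance R_tot = ΔT/Q_allow = 522/159000 = 0.003283 K/W
R_ceramic-fibre blanket = R_tot − R_other = 0.001398 K/W
L = R·k·A = 0.001398×0.0773×30

L ≈ 3.24 mm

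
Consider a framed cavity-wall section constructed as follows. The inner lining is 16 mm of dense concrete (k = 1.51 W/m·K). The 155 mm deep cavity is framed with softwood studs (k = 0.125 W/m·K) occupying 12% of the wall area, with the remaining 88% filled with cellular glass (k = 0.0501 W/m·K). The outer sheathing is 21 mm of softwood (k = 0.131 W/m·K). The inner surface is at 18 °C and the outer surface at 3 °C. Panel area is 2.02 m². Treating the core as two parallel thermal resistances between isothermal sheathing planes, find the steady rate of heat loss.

Sheathing layers in series; stud and cavity paths in parallel between them.
R_inner = 0.016/(1.51×2.02) = 0.005246 K/W
R_stud  = 0.155/(0.125×0.12×2.02) = 5.116 K/W
R_cav   = 0.155/(0.0501×0.88×2.02) = 1.74 K/W
1/R_core = 1/R_stud + 1/R_cav → R_core = 1.299 K/W
R_outer = 0.021/(0.131×2.02) = 0.07936 K/W
R_total = 1.383 K/W
Q = ΔT/R_total = 15/1.383

Q ≈ 10.8 W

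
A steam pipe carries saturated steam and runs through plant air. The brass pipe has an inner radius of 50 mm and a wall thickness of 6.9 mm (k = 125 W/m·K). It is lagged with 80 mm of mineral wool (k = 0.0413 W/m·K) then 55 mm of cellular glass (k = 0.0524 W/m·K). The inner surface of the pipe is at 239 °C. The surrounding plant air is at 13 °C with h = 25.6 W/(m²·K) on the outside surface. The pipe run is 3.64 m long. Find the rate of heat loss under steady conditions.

For a radial system each layer contributes R = ln(r_out/r_in)/(2πkL); films add R = 1/(hA).
R_brass pipe wall = ln(56.9/50)/(2π×125×3.64) = 4.522×10^-5 K/W
R_mineral wool = ln(136.9/56.9)/(2π×0.0413×3.64) = 0.9295 K/W
R_cellular glass = ln(191.9/136.9)/(2π×0.0524×3.64) = 0.2818 K/W
R_outer film = 1/(h_o·2πr_oL) = 1/(25.6×2π×0.1919×3.64) = 0.0089 K/W
R_total = 1.22 K/W
Q = ΔT/R_total = 226/1.22

Q ≈ 185 W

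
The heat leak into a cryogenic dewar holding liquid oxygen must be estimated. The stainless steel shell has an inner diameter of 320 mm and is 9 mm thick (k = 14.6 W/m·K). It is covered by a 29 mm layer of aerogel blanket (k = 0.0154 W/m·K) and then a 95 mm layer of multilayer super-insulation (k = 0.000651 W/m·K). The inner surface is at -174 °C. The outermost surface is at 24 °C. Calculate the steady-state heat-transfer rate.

For a spherical shell R = (1/r₁ − 1/r₂)/(4πk); film R = 1/(h·4πr²). In series:
R_stainless steel shell = (1/0.16 − 1/0.169)/(4π×14.6) = 0.001814 K/W
R_aerogel blanket = (1/0.169 − 1/0.198)/(4π×0.0154) = 4.478 K/W
R_multilayer super-insulation = (1/0.198 − 1/0.293)/(4π×0.000651) = 200.2 K/W
R_total = 204.7 K/W
Q = ΔT/R_total = 198/204.7

Q ≈ 0.968 W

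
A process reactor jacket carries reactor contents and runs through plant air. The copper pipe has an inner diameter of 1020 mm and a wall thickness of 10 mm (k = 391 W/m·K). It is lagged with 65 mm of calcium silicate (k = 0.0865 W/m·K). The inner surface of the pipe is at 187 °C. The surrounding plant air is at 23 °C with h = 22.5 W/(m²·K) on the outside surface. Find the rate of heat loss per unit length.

q′ ≈ 717 W/m

For a radial system each layer contributes R = ln(r_out/r_in)/(2πkL); films add R = 1/(hA).
R_copper pipe wall = ln(520/510)/(2π×391×1) = 7.904×10^-6 K/W
R_calcium silicate = ln(585/520)/(2π×0.0865×1) = 0.2167 K/W
R_outer film = 1/(h_o·2πr_oL) = 1/(22.5×2π×0.585×1) = 0.01209 K/W
R_total = 0.2288 K/W
Q = ΔT/R_total = 164/0.2288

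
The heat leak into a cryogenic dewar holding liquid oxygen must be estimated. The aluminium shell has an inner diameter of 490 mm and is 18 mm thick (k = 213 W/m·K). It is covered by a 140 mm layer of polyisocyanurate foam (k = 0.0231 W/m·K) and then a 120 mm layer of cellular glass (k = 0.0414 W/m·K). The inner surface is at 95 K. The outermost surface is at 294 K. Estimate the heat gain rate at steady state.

Q ≈ 35.3 W

For a spherical shell R = (1/r₁ − 1/r₂)/(4πk); film R = 1/(h·4πr²). In series:
R_aluminium shell = (1/0.245 − 1/0.263)/(4π×213) = 1.044×10^-4 K/W
R_polyisocyanurate foam = (1/0.263 − 1/0.403)/(4π×0.0231) = 4.55 K/W
R_cellular glass = (1/0.403 − 1/0.523)/(4π×0.0414) = 1.094 K/W
R_total = 5.645 K/W
Q = ΔT/R_total = 199/5.645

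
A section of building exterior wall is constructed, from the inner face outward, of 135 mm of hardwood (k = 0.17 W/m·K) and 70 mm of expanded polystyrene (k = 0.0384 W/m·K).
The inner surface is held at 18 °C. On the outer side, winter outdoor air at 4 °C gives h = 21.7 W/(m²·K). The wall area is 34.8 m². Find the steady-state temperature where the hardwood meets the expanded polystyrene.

Model the wall as resistances in series:
R_hardwood = L/(kA) = 0.135/(0.17×34.8) = 0.02282 K/W
R_expanded polystyrene = L/(kA) = 0.07/(0.0384×34.8) = 0.05238 K/W
R_outer film = 1/(h_o·A) = 1/(21.7×34.8) = 0.001324 K/W
R_total = 0.07653 K/W;  Q = ΔT/R_total = 14/0.07653 = 182.9 W
T_interface = T_inner − Q·ΣR(inner→interface) = 18 − 183×0.02282

T ≈ 13.8 °C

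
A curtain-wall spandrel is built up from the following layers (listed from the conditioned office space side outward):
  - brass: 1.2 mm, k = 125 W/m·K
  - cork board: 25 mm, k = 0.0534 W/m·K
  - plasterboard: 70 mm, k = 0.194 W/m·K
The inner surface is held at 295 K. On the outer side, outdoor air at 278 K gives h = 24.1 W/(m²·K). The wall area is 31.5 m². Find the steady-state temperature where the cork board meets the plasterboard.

T ≈ 286 K

Series thermal resistances:
R_brass = L/(kA) = 0.0012/(125×31.5) = 3.048×10^-7 K/W
R_cork board = L/(kA) = 0.025/(0.0534×31.5) = 0.01486 K/W
R_plasterboard = L/(kA) = 0.07/(0.194×31.5) = 0.01145 K/W
R_outer film = 1/(h_o·A) = 1/(24.1×31.5) = 0.001317 K/W
R_total = 0.02763 K/W;  Q = ΔT/R_total = 17/0.02763 = 615.2 W
T_interface = T_inner − Q·ΣR(inner→interface) = 295 − 615×0.01486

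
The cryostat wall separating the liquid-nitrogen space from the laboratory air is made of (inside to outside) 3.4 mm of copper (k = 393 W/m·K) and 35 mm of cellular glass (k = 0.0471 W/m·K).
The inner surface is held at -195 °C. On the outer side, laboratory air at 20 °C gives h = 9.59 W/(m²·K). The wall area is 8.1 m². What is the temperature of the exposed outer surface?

T ≈ -6.46 °C

Model the wall as resistances in series:
R_copper = L/(kA) = 0.0034/(393×8.1) = 1.068×10^-6 K/W
R_cellular glass = L/(kA) = 0.035/(0.0471×8.1) = 0.09174 K/W
R_outer film = 1/(h_o·A) = 1/(9.59×8.1) = 0.01287 K/W
R_total = 0.1046 K/W;  Q = ΔT/R_total = 215/0.1046 = 2055 W
T_interface = T_inner + Q·ΣR(inner→interface) = -195 + 2060×0.09174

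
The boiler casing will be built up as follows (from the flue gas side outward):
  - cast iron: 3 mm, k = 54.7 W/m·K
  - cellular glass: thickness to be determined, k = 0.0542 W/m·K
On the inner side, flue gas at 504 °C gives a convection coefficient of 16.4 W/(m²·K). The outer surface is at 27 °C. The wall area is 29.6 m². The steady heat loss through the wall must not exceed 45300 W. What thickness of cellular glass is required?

Treating each layer as a thermal resistance in series:
R_inner film = 1/(h_i·A) = 1/(16.4×29.6) = 0.00206 K/W
R_cast iron = L/(kA) = 0.003/(54.7×29.6) = 1.853×10^-6 K/W
Sum of the known resistances R_other = 0.002062 K/W
Required total resistance R_tot = ΔT/Q_allow = 477/45300 = 0.01053 K/W
R_cellular glass = R_tot − R_other = 0.008468 K/W
L = R·k·A = 0.008468×0.0542×29.6

L ≈ 13.6 mm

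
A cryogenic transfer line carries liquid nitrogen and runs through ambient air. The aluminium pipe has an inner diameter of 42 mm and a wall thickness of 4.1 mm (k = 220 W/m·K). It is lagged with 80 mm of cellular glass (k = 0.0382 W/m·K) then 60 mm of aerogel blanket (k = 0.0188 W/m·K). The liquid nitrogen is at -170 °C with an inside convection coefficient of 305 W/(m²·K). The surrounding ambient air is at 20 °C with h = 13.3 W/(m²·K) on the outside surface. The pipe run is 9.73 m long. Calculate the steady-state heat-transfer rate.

Treating each annulus and film as a series resistance:
R_inner film = 1/(h_i·2πr₁L) = 1/(305×2π×0.021×9.73) = 0.002554 K/W
R_aluminium pipe wall = ln(25.1/21)/(2π×220×9.73) = 1.326×10^-5 K/W
R_cellular glass = ln(105.1/25.1)/(2π×0.0382×9.73) = 0.6132 K/W
R_aerogel blanket = ln(165.1/105.1)/(2π×0.0188×9.73) = 0.393 K/W
R_outer film = 1/(h_o·2πr_oL) = 1/(13.3×2π×0.1651×9.73) = 0.007449 K/W
R_total = 1.016 K/W
Q = ΔT/R_total = 190/1.016

Q ≈ 187 W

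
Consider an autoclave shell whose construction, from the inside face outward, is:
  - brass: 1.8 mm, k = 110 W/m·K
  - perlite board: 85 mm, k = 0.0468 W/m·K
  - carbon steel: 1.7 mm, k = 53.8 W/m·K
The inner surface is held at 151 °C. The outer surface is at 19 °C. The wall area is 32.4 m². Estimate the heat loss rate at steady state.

Series thermal resistances:
R_brass = L/(kA) = 0.0018/(110×32.4) = 5.051×10^-7 K/W
R_perlite board = L/(kA) = 0.085/(0.0468×32.4) = 0.05606 K/W
R_carbon steel = L/(kA) = 0.0017/(53.8×32.4) = 9.753×10^-7 K/W
R_total = 0.05606 K/W
Q = ΔT / R_total = 132 / 0.05606

Q ≈ 2350 W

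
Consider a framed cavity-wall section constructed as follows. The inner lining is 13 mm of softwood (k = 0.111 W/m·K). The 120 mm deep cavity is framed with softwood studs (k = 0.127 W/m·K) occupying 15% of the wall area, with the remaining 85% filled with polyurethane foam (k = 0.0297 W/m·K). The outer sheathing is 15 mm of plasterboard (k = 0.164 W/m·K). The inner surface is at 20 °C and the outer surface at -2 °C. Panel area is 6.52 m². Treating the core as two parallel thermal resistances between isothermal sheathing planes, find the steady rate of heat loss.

Sheathing layers in series; stud and cavity paths in parallel between them.
R_inner = 0.013/(0.111×6.52) = 0.01796 K/W
R_stud  = 0.12/(0.127×0.15×6.52) = 0.9661 K/W
R_cav   = 0.12/(0.0297×0.85×6.52) = 0.7291 K/W
1/R_core = 1/R_stud + 1/R_cav → R_core = 0.4155 K/W
R_outer = 0.015/(0.164×6.52) = 0.01403 K/W
R_total = 0.4475 K/W
Q = ΔT/R_total = 22/0.4475

Q ≈ 49.2 W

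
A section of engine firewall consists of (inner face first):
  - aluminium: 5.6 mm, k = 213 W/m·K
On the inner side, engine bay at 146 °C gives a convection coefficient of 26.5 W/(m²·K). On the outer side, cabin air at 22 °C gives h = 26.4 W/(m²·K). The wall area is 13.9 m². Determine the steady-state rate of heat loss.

Q ≈ 22800 W

Treating each layer as a thermal resistance in series:
R_inner film = 1/(h_i·A) = 1/(26.5×13.9) = 0.002715 K/W
R_aluminium = L/(kA) = 0.0056/(213×13.9) = 1.891×10^-6 K/W
R_outer film = 1/(h_o·A) = 1/(26.4×13.9) = 0.002725 K/W
R_total = 0.005442 K/W
Q = ΔT / R_total = 124 / 0.005442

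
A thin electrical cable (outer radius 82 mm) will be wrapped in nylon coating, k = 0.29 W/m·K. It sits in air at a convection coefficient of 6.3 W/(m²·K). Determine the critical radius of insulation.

For a cylinder r_cr = k/h = 0.29/6.3
r_cr = 46 mm; since the bare radius (82 mm) is above r_cr, any added insulation will reduce heat loss.

r_cr ≈ 46 mm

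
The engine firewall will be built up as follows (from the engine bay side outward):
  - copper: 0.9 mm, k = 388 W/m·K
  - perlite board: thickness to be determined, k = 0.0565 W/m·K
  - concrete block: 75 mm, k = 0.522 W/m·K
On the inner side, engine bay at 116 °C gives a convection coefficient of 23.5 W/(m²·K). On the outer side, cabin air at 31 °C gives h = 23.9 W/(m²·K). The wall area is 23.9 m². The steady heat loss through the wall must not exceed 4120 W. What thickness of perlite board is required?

Thermal resistances in series:
R_inner film = 1/(h_i·A) = 1/(23.5×23.9) = 0.00178 K/W
R_copper = L/(kA) = 0.0009/(388×23.9) = 9.705×10^-8 K/W
R_concrete block = L/(kA) = 0.075/(0.522×23.9) = 0.006012 K/W
R_outer film = 1/(h_o·A) = 1/(23.9×23.9) = 0.001751 K/W
Sum of the known resistances R_other = 0.009543 K/W
Required total resistance R_tot = ΔT/Q_allow = 85/4120 = 0.02063 K/W
R_perlite board = R_tot − R_other = 0.01109 K/W
L = R·k·A = 0.01109×0.0565×23.9

L ≈ 15 mm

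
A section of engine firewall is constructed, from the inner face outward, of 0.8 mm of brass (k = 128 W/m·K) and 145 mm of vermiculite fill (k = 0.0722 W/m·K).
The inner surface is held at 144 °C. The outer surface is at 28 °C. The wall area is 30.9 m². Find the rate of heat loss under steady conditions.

Q ≈ 1780 W

Using the resistance-network approach (series):
R_brass = L/(kA) = 0.0008/(128×30.9) = 2.023×10^-7 K/W
R_vermiculite fill = L/(kA) = 0.145/(0.0722×30.9) = 0.06499 K/W
R_total = 0.06499 K/W
Q = ΔT / R_total = 116 / 0.06499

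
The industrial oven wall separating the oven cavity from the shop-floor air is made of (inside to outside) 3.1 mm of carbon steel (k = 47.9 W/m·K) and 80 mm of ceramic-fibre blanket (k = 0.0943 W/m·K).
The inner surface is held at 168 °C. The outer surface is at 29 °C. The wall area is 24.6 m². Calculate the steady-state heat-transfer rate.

Model the wall as resistances in series:
R_carbon steel = L/(kA) = 0.0031/(47.9×24.6) = 2.631×10^-6 K/W
R_ceramic-fibre blanket = L/(kA) = 0.08/(0.0943×24.6) = 0.03449 K/W
R_total = 0.03449 K/W
Q = ΔT / R_total = 139 / 0.03449

Q ≈ 4030 W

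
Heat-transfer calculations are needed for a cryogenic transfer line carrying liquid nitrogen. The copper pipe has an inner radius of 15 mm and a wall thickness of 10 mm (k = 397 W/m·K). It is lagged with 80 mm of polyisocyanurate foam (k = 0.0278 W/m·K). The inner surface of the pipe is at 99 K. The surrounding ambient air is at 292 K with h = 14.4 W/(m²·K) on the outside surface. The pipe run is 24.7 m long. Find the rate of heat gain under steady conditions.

Q ≈ 573 W

Per-layer cylindrical resistances, series-summed:
R_copper pipe wall = ln(25/15)/(2π×397×24.7) = 8.291×10^-6 K/W
R_polyisocyanurate foam = ln(105/25)/(2π×0.0278×24.7) = 0.3326 K/W
R_outer film = 1/(h_o·2πr_oL) = 1/(14.4×2π×0.105×24.7) = 0.004262 K/W
R_total = 0.3369 K/W
Q = ΔT/R_total = 193/0.3369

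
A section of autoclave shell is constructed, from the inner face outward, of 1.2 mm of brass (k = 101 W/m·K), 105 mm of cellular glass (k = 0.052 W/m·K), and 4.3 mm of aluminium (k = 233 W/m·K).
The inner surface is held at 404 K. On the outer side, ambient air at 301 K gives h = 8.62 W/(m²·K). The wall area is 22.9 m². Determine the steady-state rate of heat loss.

Using the resistance-network approach (series):
R_brass = L/(kA) = 0.0012/(101×22.9) = 5.188×10^-7 K/W
R_cellular glass = L/(kA) = 0.105/(0.052×22.9) = 0.08818 K/W
R_aluminium = L/(kA) = 0.0043/(233×22.9) = 8.059×10^-7 K/W
R_outer film = 1/(h_o·A) = 1/(8.62×22.9) = 0.005066 K/W
R_total = 0.09324 K/W
Q = ΔT / R_total = 103 / 0.09324

Q ≈ 1100 W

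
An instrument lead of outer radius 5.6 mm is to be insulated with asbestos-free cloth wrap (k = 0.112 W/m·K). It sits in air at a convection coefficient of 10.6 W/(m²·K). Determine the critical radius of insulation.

For a cylinder r_cr = k/h = 0.112/10.6
r_cr = 10.6 mm; since the bare radius (5.6 mm) is below r_cr, adding a thin layer of insulation will *increase* heat loss.

r_cr ≈ 10.6 mm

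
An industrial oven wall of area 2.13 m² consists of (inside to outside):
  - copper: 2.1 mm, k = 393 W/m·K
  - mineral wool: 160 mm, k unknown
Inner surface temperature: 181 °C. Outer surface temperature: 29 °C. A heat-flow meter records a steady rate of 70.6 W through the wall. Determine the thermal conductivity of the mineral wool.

k ≈ 0.0349 W/(m·K)

Treating each layer as a thermal resistance in series:
R_copper = L/(kA) = 0.0021/(393×2.13) = 2.509×10^-6 K/W
Sum of known resistances R_other = 2.509×10^-6 K/W
Total R = ΔT/Q = 152/70.6 = 2.153 K/W
R_mineral wool = R_total − R_other = 2.153 K/W
k = L/(R·A) = 0.16/(2.153×2.13)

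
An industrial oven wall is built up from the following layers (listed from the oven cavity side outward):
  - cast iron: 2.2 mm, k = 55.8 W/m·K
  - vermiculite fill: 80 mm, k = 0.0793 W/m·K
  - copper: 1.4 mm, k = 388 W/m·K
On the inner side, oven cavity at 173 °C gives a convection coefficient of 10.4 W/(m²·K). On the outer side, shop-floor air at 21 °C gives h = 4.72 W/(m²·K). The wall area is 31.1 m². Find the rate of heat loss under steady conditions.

Q ≈ 3590 W

Thermal resistances in series:
R_inner film = 1/(h_i·A) = 1/(10.4×31.1) = 0.003092 K/W
R_cast iron = L/(kA) = 0.0022/(55.8×31.1) = 1.268×10^-6 K/W
R_vermiculite fill = L/(kA) = 0.08/(0.0793×31.1) = 0.03244 K/W
R_copper = L/(kA) = 0.0014/(388×31.1) = 1.16×10^-7 K/W
R_outer film = 1/(h_o·A) = 1/(4.72×31.1) = 0.006812 K/W
R_total = 0.04234 K/W
Q = ΔT / R_total = 152 / 0.04234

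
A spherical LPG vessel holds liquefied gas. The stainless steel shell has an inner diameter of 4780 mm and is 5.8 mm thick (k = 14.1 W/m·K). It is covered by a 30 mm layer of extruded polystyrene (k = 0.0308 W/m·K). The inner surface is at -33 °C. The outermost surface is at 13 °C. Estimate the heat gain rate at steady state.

For a spherical shell R = (1/r₁ − 1/r₂)/(4πk); film R = 1/(h·4πr²). In series:
R_stainless steel shell = (1/2.39 − 1/2.3958)/(4π×14.1) = 5.717×10^-6 K/W
R_extruded polystyrene = (1/2.3958 − 1/2.4258)/(4π×0.0308) = 0.01334 K/W
R_total = 0.01334 K/W
Q = ΔT/R_total = 46/0.01334

Q ≈ 3450 W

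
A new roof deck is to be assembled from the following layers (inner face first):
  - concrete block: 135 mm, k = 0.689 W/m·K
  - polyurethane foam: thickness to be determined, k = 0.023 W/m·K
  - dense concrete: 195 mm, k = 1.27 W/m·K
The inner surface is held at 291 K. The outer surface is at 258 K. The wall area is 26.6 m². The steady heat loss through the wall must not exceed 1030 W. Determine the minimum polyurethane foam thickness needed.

L ≈ 11.6 mm

Thermal resistances in series:
R_concrete block = L/(kA) = 0.135/(0.689×26.6) = 0.007366 K/W
R_dense concrete = L/(kA) = 0.195/(1.27×26.6) = 0.005772 K/W
Sum of the known resistances R_other = 0.01314 K/W
Required total resistance R_tot = ΔT/Q_allow = 33/1030 = 0.03204 K/W
R_polyurethane foam = R_tot − R_other = 0.0189 K/W
L = R·k·A = 0.0189×0.023×26.6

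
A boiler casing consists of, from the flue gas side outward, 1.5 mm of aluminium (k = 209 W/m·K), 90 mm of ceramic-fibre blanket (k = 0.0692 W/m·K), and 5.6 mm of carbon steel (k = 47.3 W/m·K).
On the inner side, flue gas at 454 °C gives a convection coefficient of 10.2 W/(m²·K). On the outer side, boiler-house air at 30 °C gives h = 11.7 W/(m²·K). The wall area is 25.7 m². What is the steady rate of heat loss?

Q ≈ 7340 W

Using the resistance-network approach (series):
R_inner film = 1/(h_i·A) = 1/(10.2×25.7) = 0.003815 K/W
R_aluminium = L/(kA) = 0.0015/(209×25.7) = 2.793×10^-7 K/W
R_ceramic-fibre blanket = L/(kA) = 0.09/(0.0692×25.7) = 0.05061 K/W
R_carbon steel = L/(kA) = 0.0056/(47.3×25.7) = 4.607×10^-6 K/W
R_outer film = 1/(h_o·A) = 1/(11.7×25.7) = 0.003326 K/W
R_total = 0.05775 K/W
Q = ΔT / R_total = 424 / 0.05775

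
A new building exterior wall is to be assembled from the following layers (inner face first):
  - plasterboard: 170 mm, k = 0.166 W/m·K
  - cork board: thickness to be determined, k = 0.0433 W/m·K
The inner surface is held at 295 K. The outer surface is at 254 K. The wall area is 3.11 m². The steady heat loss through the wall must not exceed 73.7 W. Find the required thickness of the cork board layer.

Using the resistance-network approach (series):
R_plasterboard = L/(kA) = 0.17/(0.166×3.11) = 0.3293 K/W
Sum of the known resistances R_other = 0.3293 K/W
Required total resistance R_tot = ΔT/Q_allow = 41/73.7 = 0.5563 K/W
R_cork board = R_tot − R_other = 0.227 K/W
L = R·k·A = 0.227×0.0433×3.11

L ≈ 30.6 mm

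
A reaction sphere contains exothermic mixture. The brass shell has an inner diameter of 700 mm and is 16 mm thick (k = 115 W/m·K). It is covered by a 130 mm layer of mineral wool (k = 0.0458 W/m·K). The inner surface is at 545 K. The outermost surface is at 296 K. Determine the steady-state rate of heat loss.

Q ≈ 200 W

For a spherical shell R = (1/r₁ − 1/r₂)/(4πk); film R = 1/(h·4πr²). In series:
R_brass shell = (1/0.35 − 1/0.366)/(4π×115) = 8.643×10^-5 K/W
R_mineral wool = (1/0.366 − 1/0.496)/(4π×0.0458) = 1.244 K/W
R_total = 1.244 K/W
Q = ΔT/R_total = 249/1.244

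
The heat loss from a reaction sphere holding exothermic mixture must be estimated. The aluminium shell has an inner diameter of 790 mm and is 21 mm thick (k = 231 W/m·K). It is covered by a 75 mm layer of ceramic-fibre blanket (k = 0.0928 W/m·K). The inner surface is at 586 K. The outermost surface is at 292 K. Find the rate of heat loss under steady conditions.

Spherical conduction: R = (1/r_in − 1/r_out)/(4πk) per layer; series-sum.
R_aluminium shell = (1/0.395 − 1/0.416)/(4π×231) = 4.403×10^-5 K/W
R_ceramic-fibre blanket = (1/0.416 − 1/0.491)/(4π×0.0928) = 0.3149 K/W
R_total = 0.3149 K/W
Q = ΔT/R_total = 294/0.3149

Q ≈ 934 W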